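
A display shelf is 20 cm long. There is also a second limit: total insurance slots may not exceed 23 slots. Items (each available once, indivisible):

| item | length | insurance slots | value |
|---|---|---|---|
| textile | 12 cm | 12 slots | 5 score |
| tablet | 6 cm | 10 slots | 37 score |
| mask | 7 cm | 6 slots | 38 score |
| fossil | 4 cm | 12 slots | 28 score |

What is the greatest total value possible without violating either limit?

Feasible sets respecting both limits:
- tablet+mask: length 13, insurance slots 16, value 75
- mask+fossil: length 11, insurance slots 18, value 66
- tablet+fossil: length 10, insurance slots 22, value 65
Best: 75 score.

75 score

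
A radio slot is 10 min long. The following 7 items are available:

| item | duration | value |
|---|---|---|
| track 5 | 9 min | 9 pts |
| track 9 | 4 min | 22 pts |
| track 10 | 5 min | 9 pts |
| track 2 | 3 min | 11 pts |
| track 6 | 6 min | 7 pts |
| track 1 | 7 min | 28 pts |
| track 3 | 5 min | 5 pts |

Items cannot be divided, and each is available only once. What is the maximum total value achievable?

Check high-value combinations within 10 min:
- track 2+track 1: duration 3+7=10, value 11+28=39
- track 9+track 2: duration 4+3=7, value 22+11=33
- track 9+track 10: duration 4+5=9, value 22+9=31
Best: 39 pts.

39 pts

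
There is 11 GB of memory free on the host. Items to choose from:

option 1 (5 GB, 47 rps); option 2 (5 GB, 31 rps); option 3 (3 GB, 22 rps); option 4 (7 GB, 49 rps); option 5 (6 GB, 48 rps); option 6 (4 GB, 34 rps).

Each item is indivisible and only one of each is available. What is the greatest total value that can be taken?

Check high-value combinations within 11 GB:
- option 1+option 5: memory 5+6=11, value 47+48=95
- option 4+option 6: memory 7+4=11, value 49+34=83
- option 5+option 6: memory 6+4=10, value 48+34=82
- option 1+option 6: memory 5+4=9, value 47+34=81
Best: 95 rps.

95 rps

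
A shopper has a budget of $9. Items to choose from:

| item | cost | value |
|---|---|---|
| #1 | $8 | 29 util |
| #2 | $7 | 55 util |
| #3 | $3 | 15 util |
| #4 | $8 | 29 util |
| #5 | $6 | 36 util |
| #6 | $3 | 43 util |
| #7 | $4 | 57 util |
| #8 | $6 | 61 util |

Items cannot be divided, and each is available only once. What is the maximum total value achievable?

Check high-value combinations within $9:
- #6+#8: cost 3+6=9, value 43+61=104
- #6+#7: cost 3+4=7, value 43+57=100
- #5+#6: cost 6+3=9, value 36+43=79
- #3+#8: cost 3+6=9, value 15+61=76
- #3+#7: cost 3+4=7, value 15+57=72
Best: 104 util.

104 util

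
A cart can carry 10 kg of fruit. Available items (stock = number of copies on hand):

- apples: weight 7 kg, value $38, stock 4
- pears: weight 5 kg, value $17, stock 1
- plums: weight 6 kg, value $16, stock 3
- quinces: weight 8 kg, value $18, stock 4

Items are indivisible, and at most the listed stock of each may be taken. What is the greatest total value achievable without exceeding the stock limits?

$38

Best selections within weight 10 and stock limits:
- 1×apples: weight 7, value 38
- 1×quinces: weight 8, value 18
- 1×pears: weight 5, value 17
- 1×plums: weight 6, value 16
Best: $38.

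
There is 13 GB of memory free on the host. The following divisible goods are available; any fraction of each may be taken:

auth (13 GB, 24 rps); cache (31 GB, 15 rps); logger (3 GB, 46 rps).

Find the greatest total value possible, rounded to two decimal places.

Take in order of value per unit:
- logger (46/3 per unit): all 3 → value 46, running total 46.00
- auth (24/13 per unit): 10 of 13 → value 10×24/13 = 18.4615, running total 64.46
Total 64.46.

64.46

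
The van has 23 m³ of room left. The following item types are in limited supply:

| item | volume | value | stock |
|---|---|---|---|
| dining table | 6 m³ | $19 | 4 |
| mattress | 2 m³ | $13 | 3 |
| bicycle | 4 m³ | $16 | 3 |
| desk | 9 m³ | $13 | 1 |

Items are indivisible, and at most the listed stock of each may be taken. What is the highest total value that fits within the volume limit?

Top feasible selections:
- 1×dining table + 2×mattress + 3×bicycle: volume 22, value 93
- 2×dining table + 3×mattress + 1×bicycle: volume 22, value 93
Best: $93.

$93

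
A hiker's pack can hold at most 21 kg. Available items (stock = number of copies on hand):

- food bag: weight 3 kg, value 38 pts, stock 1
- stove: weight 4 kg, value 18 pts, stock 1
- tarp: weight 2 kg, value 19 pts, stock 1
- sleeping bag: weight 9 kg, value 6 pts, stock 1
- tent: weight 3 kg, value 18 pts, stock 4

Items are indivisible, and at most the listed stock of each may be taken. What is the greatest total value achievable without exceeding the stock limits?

147 pts

Best selections within weight 21 and stock limits:
- 1×food bag + 1×stove + 1×tarp + 4×tent: weight 21, value 147
- 1×food bag + 1×tarp + 4×tent: weight 17, value 129
- 1×food bag + 1×stove + 1×tarp + 3×tent: weight 18, value 129
- 1×food bag + 1×stove + 4×tent: weight 19, value 128
Best: 147 pts.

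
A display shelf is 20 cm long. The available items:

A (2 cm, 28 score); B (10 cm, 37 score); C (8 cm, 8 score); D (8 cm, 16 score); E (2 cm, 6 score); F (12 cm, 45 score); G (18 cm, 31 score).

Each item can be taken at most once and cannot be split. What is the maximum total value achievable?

81 score

This is a 0/1 knapsack; check combinations near the capacity.
- A+B+D: length 2+10+8=20, value 28+37+16=81
- A+E+F: length 2+2+12=16, value 28+6+45=79
- A+F: length 2+12=14, value 28+45=73
Best: 81 score.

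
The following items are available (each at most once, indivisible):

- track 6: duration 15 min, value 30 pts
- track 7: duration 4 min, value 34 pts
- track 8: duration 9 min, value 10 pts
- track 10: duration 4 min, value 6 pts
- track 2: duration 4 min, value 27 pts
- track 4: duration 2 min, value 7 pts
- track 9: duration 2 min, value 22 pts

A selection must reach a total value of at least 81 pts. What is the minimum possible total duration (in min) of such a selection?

Subsets with value ≥ 81, sorted by total duration:
- track 7+track 2+track 9: duration 10, value 83
- track 7+track 2+track 4+track 9: duration 12, value 90
Minimum duration: 10 min.

10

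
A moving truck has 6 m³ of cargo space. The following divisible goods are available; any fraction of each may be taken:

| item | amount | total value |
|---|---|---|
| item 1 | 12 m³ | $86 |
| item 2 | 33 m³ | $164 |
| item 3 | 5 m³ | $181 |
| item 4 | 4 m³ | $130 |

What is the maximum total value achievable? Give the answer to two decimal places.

213.50

Take in order of value per unit:
- item 3 (181/5 per unit): all 5 → value 181, running total 181.00
- item 4 (130/4 per unit): 1 of 4 → value 1×130/4 = 32.5000, running total 213.50
Total 213.50.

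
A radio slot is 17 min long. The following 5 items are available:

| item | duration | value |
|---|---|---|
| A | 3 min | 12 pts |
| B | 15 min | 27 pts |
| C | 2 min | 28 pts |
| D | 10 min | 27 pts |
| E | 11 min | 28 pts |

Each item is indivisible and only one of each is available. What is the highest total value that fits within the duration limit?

68 pts

Check high-value combinations within 17 min:
- A+C+E: duration 3+2+11=16, value 12+28+28=68
- A+C+D: duration 3+2+10=15, value 12+28+27=67
- C+E: duration 2+11=13, value 28+28=56
Best: 68 pts.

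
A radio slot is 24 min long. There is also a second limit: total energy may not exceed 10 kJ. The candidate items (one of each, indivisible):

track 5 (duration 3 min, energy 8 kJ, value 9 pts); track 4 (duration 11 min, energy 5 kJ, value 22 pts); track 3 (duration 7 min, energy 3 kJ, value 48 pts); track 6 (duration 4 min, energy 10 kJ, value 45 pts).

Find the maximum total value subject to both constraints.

70 pts

Feasible sets respecting both limits:
- track 4+track 3: duration 18, energy 8, value 70
- track 3: duration 7, energy 3, value 48
- track 6: duration 4, energy 10, value 45
- track 4: duration 11, energy 5, value 22
Best: 70 pts.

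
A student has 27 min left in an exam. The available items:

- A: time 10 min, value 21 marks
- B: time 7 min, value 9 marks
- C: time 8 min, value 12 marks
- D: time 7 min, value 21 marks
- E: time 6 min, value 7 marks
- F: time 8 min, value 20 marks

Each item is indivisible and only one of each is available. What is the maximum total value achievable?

62 marks

Check high-value combinations within 27 min:
- A+D+F: time 10+7+8=25, value 21+21+20=62
- A+C+D: time 10+8+7=25, value 21+12+21=54
- C+D+F: time 8+7+8=23, value 12+21+20=53
- A+C+F: time 10+8+8=26, value 21+12+20=53
- A+B+D: time 10+7+7=24, value 21+9+21=51
Best: 62 marks.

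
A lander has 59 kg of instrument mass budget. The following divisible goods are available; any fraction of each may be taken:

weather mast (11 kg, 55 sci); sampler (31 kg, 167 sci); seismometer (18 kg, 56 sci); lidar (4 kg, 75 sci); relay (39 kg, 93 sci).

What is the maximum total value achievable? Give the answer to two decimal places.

337.44

Take in order of value per unit:
- lidar (75/4 per unit): all 4 → value 75, running total 75.00
- sampler (167/31 per unit): all 31 → value 167, running total 242.00
- weather mast (55/11 per unit): all 11 → value 55, running total 297.00
- seismometer (56/18 per unit): 13 of 18 → value 13×56/18 = 40.4444, running total 337.44
Total 337.44.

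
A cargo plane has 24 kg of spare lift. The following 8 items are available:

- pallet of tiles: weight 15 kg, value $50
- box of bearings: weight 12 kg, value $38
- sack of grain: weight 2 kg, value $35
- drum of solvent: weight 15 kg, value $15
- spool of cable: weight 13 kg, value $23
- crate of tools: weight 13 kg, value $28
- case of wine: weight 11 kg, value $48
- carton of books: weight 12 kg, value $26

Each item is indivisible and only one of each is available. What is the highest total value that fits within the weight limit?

This is a 0/1 knapsack; check combinations near the capacity.
- box of bearings+case of wine: weight 12+11=23, value 38+48=86
- pallet of tiles+sack of grain: weight 15+2=17, value 50+35=85
- sack of grain+case of wine: weight 2+11=13, value 35+48=83
- crate of tools+case of wine: weight 13+11=24, value 28+48=76
Best: $86.

$86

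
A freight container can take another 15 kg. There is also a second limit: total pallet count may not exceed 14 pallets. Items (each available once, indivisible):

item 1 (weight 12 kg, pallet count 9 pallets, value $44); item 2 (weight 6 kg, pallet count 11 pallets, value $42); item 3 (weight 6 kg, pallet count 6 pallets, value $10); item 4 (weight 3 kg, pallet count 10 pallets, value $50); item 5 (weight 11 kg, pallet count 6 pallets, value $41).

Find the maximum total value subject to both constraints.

Feasible sets respecting both limits:
- item 4: weight 3, pallet count 10, value 50
- item 1: weight 12, pallet count 9, value 44
- item 2: weight 6, pallet count 11, value 42
- item 5: weight 11, pallet count 6, value 41
Best: $50.

$50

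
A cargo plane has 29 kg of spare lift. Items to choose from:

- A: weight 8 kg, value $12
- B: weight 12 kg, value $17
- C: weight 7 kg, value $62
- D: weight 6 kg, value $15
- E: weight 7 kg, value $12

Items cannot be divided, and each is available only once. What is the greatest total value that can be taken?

Check high-value combinations within 29 kg:
- A+C+D+E: weight 8+7+6+7=28, value 12+62+15+12=101
- B+C+D: weight 12+7+6=25, value 17+62+15=94
- B+C+E: weight 12+7+7=26, value 17+62+12=91
Best: $101.

$101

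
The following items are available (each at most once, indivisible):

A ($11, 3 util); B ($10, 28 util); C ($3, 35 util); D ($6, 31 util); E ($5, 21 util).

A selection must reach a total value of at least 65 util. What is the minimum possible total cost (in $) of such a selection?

Subsets with value ≥ 65, sorted by total cost:
- C+D: cost 9, value 66
- C+D+E: cost 14, value 87
- B+C+E: cost 18, value 84
- B+C+D: cost 19, value 94
Minimum cost: 9 $.

9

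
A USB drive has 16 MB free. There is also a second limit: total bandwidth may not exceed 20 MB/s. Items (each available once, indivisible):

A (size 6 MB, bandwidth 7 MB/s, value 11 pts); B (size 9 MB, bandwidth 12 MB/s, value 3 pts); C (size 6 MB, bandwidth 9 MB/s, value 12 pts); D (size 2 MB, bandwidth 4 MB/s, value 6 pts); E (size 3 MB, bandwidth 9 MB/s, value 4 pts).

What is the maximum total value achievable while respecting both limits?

Feasible sets respecting both limits:
- A+C+D: size 14, bandwidth 20, value 29
- A+C: size 12, bandwidth 16, value 23
- A+D+E: size 11, bandwidth 20, value 21
Best: 29 pts.

29 pts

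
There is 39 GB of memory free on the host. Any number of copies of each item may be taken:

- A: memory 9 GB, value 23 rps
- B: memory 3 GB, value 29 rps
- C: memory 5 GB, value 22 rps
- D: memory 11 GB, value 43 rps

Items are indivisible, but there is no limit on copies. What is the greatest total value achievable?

377 rps

Best value-per-unit is B at 29/3, and filling with it alone uses memory 13×3=39. No mix of the others beats 13×29 = 377.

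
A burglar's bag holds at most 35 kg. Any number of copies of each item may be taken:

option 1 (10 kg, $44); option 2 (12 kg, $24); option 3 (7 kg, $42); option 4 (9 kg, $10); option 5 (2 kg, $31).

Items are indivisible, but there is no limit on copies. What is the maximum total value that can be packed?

Best value-per-unit is option 5 at 31/2, and filling with it alone uses weight 17×2=34. No mix of the others beats 17×31 = 527.

$527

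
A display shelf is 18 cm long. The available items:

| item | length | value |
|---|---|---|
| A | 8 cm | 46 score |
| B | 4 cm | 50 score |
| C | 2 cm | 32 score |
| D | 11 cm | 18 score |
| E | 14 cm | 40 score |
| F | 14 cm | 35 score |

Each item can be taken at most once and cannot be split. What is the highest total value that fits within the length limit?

128 score

Check high-value combinations within 18 cm:
- A+B+C: length 8+4+2=14, value 46+50+32=128
- B+C+D: length 4+2+11=17, value 50+32+18=100
- A+B: length 8+4=12, value 46+50=96
- B+E: length 4+14=18, value 50+40=90
- B+F: length 4+14=18, value 50+35=85
Best: 128 score.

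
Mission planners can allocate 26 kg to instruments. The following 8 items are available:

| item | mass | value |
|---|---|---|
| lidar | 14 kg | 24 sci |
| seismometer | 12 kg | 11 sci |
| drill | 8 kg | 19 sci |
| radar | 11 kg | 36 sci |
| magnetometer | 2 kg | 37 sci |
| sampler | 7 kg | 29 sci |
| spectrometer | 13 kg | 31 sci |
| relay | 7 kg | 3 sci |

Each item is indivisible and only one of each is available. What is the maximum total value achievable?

Check high-value combinations within 26 kg:
- radar+magnetometer+spectrometer: mass 11+2+13=26, value 36+37+31=104
- radar+magnetometer+sampler: mass 11+2+7=20, value 36+37+29=102
- magnetometer+sampler+spectrometer: mass 2+7+13=22, value 37+29+31=97
- drill+radar+magnetometer: mass 8+11+2=21, value 19+36+37=92
Best: 104 sci.

104 sci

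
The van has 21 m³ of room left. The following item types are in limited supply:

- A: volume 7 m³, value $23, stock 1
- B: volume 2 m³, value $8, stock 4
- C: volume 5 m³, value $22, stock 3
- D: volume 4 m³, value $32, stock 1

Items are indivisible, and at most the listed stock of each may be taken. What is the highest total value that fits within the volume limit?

$106

Best selections within volume 21 and stock limits:
- 1×B + 3×C + 1×D: volume 21, value 106
- 3×B + 2×C + 1×D: volume 20, value 100
- 1×A + 2×C + 1×D: volume 21, value 99
Best: $106.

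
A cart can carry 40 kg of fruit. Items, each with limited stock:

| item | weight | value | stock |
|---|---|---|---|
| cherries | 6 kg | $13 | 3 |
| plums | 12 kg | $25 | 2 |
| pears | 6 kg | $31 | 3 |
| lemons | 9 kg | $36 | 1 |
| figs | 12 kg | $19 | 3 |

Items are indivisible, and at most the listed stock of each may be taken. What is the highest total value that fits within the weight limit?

Top feasible selections:
- 2×cherries + 3×pears + 1×lemons: weight 39, value 155
- 1×plums + 3×pears + 1×lemons: weight 39, value 154
- 3×pears + 1×lemons + 1×figs: weight 39, value 148
- 1×cherries + 3×pears + 1×lemons: weight 33, value 142
Best: $155.

$155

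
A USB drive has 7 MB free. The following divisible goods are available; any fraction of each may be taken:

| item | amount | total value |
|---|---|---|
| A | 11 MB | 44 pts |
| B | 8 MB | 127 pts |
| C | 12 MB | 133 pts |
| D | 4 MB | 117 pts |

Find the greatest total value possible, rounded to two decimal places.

164.63

Take in order of value per unit:
- D (117/4 per unit): all 4 → value 117, running total 117.00
- B (127/8 per unit): 3 of 8 → value 3×127/8 = 47.6250, running total 164.63
Total 164.63.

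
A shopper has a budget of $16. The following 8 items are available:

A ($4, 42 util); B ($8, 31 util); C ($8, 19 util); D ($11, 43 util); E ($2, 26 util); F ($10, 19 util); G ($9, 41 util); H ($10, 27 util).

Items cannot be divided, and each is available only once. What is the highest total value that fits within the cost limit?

109 util

This is a 0/1 knapsack; check combinations near the capacity.
- A+E+G: cost 4+2+9=15, value 42+26+41=109
- A+B+E: cost 4+8+2=14, value 42+31+26=99
- A+E+H: cost 4+2+10=16, value 42+26+27=95
- A+C+E: cost 4+8+2=14, value 42+19+26=87
Best: 109 util.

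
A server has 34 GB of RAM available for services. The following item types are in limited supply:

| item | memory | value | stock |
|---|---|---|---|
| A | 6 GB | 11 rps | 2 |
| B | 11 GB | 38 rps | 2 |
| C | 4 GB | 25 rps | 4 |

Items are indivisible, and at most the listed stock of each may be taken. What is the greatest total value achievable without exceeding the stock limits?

Best selections within memory 34 and stock limits:
- 2×B + 3×C: memory 34, value 151
- 1×A + 1×B + 4×C: memory 33, value 149
- 1×B + 4×C: memory 27, value 138
Best: 151 rps.

151 rps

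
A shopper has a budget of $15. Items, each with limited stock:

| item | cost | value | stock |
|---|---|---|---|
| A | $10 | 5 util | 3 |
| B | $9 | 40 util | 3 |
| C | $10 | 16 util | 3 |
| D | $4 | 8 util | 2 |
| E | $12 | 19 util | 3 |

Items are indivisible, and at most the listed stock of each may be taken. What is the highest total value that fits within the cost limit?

48 util

Top feasible selections:
- 1×B + 1×D: cost 13, value 48
- 1×B: cost 9, value 40
- 1×C + 1×D: cost 14, value 24
- 1×E: cost 12, value 19
Best: 48 util.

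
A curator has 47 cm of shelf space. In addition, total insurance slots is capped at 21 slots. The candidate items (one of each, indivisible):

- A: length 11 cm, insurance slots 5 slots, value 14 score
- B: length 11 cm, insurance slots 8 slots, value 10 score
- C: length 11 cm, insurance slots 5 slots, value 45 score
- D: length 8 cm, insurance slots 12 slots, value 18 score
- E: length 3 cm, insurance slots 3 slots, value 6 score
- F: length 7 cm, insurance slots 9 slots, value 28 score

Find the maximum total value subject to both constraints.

Feasible sets respecting both limits:
- A+C+F: length 29, insurance slots 19, value 87
- C+E+F: length 21, insurance slots 17, value 79
- A+B+C+E: length 36, insurance slots 21, value 75
- C+F: length 18, insurance slots 14, value 73
Best: 87 score.

87 score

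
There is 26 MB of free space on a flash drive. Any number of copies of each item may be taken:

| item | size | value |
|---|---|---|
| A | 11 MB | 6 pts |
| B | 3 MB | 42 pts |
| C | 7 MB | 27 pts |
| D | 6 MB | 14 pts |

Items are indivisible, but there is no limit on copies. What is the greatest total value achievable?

Best value-per-unit is B at 42/3, and filling with it alone uses size 8×3=24. No mix of the others beats 8×42 = 336.

336 pts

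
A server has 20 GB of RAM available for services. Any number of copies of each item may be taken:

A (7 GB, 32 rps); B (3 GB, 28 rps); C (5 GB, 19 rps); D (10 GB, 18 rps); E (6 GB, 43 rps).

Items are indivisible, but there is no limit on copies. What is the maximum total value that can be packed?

168 rps

Best value-per-unit is B at 28/3, and filling with it alone uses memory 6×3=18. No mix of the others beats 6×28 = 168.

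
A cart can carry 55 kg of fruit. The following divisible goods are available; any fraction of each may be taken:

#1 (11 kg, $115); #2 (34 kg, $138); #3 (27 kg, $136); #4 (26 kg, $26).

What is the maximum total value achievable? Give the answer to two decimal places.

Take in order of value per unit:
- #1 (115/11 per unit): all 11 → value 115, running total 115.00
- #3 (136/27 per unit): all 27 → value 136, running total 251.00
- #2 (138/34 per unit): 17 of 34 → value 17×138/34 = 69.0000, running total 320.00
Total 320.00.

320.00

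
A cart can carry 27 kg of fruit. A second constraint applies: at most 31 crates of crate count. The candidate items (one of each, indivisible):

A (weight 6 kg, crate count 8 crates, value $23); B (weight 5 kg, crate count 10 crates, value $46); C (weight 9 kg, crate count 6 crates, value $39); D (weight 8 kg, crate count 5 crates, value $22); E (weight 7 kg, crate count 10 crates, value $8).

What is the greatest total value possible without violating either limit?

$108

Feasible sets respecting both limits:
- A+B+C: weight 20, crate count 24, value 108
- B+C+D: weight 22, crate count 21, value 107
- B+C+E: weight 21, crate count 26, value 93
Best: $108.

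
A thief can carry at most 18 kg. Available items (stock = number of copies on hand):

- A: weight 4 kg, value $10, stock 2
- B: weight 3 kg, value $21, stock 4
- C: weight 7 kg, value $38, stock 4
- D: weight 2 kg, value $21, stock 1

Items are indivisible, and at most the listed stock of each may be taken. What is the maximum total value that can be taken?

Best selections within weight 18 and stock limits:
- 3×B + 1×C + 1×D: weight 18, value 122
- 1×A + 4×B + 1×D: weight 18, value 115
- 4×B + 1×D: weight 14, value 105
Best: $122.

$122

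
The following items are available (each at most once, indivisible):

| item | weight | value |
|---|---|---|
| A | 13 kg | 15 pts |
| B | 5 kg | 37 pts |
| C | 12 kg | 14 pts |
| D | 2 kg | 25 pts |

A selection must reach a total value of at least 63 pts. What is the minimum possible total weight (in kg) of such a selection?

19

Subsets with value ≥ 63, sorted by total weight:
- B+C+D: weight 19, value 76
- A+B+D: weight 20, value 77
- A+B+C: weight 30, value 66
- A+B+C+D: weight 32, value 91
Minimum weight: 19 kg.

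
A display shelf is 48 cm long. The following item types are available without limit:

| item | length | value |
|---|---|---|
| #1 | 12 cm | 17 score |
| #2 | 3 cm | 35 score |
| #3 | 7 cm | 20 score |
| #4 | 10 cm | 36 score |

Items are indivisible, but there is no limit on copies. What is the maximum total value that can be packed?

560 score

Best value-per-unit is #2 at 35/3, and filling with it alone uses length 16×3=48. No mix of the others beats 16×35 = 560.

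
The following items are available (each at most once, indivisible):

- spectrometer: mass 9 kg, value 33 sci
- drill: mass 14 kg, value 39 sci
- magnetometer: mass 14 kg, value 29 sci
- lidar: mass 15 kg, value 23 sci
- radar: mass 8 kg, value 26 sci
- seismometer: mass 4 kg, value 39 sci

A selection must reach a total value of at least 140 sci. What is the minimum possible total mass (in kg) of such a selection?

Subsets with value ≥ 140, sorted by total mass:
- spectrometer+drill+magnetometer+seismometer: mass 41, value 140
- spectrometer+drill+magnetometer+radar+seismometer: mass 49, value 166
- spectrometer+drill+lidar+radar+seismometer: mass 50, value 160
- spectrometer+magnetometer+lidar+radar+seismometer: mass 50, value 150
Minimum mass: 41 kg.

41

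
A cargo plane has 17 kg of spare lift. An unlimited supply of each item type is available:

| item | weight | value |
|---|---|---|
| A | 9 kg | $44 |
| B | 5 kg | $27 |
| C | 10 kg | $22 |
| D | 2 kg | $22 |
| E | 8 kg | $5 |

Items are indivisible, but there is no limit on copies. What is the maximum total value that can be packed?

Best value-per-unit is D at 22/2, and filling with it alone uses weight 8×2=16. No mix of the others beats 8×22 = 176.

$176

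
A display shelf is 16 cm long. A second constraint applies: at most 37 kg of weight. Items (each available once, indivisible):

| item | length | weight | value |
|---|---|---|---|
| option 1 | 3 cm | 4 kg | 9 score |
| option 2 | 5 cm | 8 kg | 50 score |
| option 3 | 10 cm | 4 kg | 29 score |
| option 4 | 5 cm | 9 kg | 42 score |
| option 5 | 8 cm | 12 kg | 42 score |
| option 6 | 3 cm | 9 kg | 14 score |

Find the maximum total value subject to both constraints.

115 score

Feasible sets respecting both limits:
- option 1+option 2+option 4+option 6: length 16, weight 30, value 115
- option 2+option 4+option 6: length 13, weight 26, value 106
- option 2+option 5+option 6: length 16, weight 29, value 106
- option 1+option 2+option 4: length 13, weight 21, value 101
Best: 115 score.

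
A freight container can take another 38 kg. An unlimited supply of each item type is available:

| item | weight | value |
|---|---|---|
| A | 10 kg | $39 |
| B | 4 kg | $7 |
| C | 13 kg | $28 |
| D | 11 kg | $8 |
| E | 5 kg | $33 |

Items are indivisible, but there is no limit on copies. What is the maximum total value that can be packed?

$231

Best value-per-unit is E at 33/5, and filling with it alone uses weight 7×5=35. No mix of the others beats 7×33 = 231.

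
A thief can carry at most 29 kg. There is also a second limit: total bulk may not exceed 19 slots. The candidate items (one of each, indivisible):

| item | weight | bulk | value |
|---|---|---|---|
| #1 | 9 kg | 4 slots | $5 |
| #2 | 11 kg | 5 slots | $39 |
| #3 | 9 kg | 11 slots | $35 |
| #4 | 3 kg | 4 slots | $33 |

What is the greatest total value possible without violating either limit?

$77

Feasible sets respecting both limits:
- #1+#2+#4: weight 23, bulk 13, value 77
- #2+#3: weight 20, bulk 16, value 74
- #1+#3+#4: weight 21, bulk 19, value 73
- #2+#4: weight 14, bulk 9, value 72
Best: $77.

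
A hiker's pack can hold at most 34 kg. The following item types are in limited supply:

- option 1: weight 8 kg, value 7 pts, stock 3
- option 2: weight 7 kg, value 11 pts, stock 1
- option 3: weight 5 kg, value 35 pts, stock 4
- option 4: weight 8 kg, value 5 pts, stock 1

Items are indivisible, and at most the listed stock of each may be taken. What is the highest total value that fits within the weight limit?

151 pts

Top feasible selections:
- 1×option 2 + 4×option 3: weight 27, value 151
- 1×option 1 + 4×option 3: weight 28, value 147
- 4×option 3 + 1×option 4: weight 28, value 145
- 4×option 3: weight 20, value 140
Best: 151 pts.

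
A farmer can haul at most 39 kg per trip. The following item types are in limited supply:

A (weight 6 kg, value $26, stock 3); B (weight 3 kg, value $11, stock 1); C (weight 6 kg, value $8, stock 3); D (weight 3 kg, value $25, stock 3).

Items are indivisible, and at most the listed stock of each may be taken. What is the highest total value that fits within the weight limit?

Best selections within weight 39 and stock limits:
- 3×A + 1×B + 1×C + 3×D: weight 36, value 172
- 3×A + 2×C + 3×D: weight 39, value 169
- 3×A + 1×B + 3×D: weight 30, value 164
Best: $172.

$172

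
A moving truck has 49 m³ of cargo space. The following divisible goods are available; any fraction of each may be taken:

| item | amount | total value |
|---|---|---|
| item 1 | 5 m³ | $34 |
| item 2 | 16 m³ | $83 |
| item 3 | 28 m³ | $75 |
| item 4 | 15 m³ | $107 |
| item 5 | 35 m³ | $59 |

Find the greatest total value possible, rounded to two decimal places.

258.82

Take in order of value per unit:
- item 4 (107/15 per unit): all 15 → value 107, running total 107.00
- item 1 (34/5 per unit): all 5 → value 34, running total 141.00
- item 2 (83/16 per unit): all 16 → value 83, running total 224.00
- item 3 (75/28 per unit): 13 of 28 → value 13×75/28 = 34.8214, running total 258.82
Total 258.82.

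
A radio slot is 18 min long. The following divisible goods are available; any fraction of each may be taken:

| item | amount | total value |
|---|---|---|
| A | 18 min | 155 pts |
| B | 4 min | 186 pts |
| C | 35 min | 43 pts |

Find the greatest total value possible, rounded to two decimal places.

306.56

Take in order of value per unit:
- B (186/4 per unit): all 4 → value 186, running total 186.00
- A (155/18 per unit): 14 of 18 → value 14×155/18 = 120.5556, running total 306.56
Total 306.56.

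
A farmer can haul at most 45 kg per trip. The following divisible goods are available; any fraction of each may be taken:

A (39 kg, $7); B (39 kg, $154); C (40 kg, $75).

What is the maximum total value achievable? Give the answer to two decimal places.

165.25

Take in order of value per unit:
- B (154/39 per unit): all 39 → value 154, running total 154.00
- C (75/40 per unit): 6 of 40 → value 6×75/40 = 11.2500, running total 165.25
Total 165.25.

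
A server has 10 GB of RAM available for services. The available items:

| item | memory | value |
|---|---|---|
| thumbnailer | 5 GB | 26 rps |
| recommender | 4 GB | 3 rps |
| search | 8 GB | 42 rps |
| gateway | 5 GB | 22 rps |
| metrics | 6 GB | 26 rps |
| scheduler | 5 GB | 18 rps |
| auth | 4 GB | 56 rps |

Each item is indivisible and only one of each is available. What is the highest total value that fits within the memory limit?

This is a 0/1 knapsack; check combinations near the capacity.
- thumbnailer+auth: memory 5+4=9, value 26+56=82
- metrics+auth: memory 6+4=10, value 26+56=82
- gateway+auth: memory 5+4=9, value 22+56=78
Best: 82 rps.

82 rps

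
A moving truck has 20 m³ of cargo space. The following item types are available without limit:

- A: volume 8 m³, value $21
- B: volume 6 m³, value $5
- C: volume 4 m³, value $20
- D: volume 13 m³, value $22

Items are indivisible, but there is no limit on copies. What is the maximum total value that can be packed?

Best value-per-unit is C at 20/4, and filling with it alone uses volume 5×4=20. No mix of the others beats 5×20 = 100.

$100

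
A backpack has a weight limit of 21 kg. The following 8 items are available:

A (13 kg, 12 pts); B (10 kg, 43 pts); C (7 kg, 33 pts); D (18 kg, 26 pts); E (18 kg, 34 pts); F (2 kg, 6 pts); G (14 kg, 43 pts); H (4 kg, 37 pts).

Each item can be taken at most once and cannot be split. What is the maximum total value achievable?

Check high-value combinations within 21 kg:
- B+C+H: weight 10+7+4=21, value 43+33+37=113
- B+F+H: weight 10+2+4=16, value 43+6+37=86
- F+G+H: weight 2+14+4=20, value 6+43+37=86
- B+C+F: weight 10+7+2=19, value 43+33+6=82
Best: 113 pts.

113 pts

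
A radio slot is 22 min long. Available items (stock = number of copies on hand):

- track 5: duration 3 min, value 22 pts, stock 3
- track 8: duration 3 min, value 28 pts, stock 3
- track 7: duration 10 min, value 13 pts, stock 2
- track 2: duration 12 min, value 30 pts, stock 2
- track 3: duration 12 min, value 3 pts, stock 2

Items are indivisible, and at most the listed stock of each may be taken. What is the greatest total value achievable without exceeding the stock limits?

150 pts

Best selections within duration 22 and stock limits:
- 3×track 5 + 3×track 8: duration 18, value 150
- 2×track 5 + 3×track 8: duration 15, value 128
- 3×track 5 + 2×track 8: duration 15, value 122
- 1×track 5 + 3×track 8 + 1×track 7: duration 22, value 119
Best: 150 pts.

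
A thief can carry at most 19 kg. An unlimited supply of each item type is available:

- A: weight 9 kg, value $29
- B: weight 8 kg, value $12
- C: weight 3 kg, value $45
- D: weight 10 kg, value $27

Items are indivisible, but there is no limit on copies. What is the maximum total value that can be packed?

Best value-per-unit is C at 45/3, and filling with it alone uses weight 6×3=18. No mix of the others beats 6×45 = 270.

$270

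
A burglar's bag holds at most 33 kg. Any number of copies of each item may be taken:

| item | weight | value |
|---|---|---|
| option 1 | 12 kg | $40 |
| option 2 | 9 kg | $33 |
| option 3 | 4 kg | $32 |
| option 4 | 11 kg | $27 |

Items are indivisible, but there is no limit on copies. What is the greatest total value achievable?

$256

Best value-per-unit is option 3 at 32/4, and filling with it alone uses weight 8×4=32. No mix of the others beats 8×32 = 256.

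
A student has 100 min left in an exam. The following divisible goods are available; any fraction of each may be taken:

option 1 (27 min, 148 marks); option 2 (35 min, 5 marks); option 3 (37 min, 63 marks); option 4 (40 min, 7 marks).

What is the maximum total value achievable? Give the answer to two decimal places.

217.30

Take in order of value per unit:
- option 1 (148/27 per unit): all 27 → value 148, running total 148.00
- option 3 (63/37 per unit): all 37 → value 63, running total 211.00
- option 4 (7/40 per unit): 36 of 40 → value 36×7/40 = 6.3000, running total 217.30
Total 217.30.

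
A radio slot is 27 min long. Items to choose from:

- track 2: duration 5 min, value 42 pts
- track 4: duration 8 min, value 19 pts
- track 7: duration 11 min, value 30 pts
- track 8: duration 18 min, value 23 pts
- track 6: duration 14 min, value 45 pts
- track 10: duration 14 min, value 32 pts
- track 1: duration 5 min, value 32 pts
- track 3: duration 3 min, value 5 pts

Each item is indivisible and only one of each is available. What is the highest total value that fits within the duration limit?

124 pts

Check high-value combinations within 27 min:
- track 2+track 6+track 1+track 3: duration 5+14+5+3=27, value 42+45+32+5=124
- track 2+track 6+track 1: duration 5+14+5=24, value 42+45+32=119
- track 2+track 10+track 1+track 3: duration 5+14+5+3=27, value 42+32+32+5=111
Best: 124 pts.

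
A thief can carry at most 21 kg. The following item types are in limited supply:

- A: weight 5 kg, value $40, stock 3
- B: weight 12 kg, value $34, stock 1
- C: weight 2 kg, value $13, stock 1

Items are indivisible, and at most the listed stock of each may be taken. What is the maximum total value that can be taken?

Best selections within weight 21 and stock limits:
- 3×A + 1×C: weight 17, value 133
- 3×A: weight 15, value 120
Best: $133.

$133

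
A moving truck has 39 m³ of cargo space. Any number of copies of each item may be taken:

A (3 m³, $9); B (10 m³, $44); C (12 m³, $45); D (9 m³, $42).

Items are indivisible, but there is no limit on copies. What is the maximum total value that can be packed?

$177

Best value-per-unit is D at 42/9; filling with it alone gives 4×42 = 168.
Optimal mix: 1×A + 4×D → volume 39, value 177.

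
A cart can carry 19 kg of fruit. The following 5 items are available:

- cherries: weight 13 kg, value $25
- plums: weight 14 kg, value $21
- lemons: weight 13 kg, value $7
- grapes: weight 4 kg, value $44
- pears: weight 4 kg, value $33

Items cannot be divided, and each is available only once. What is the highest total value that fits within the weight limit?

$77

This is a 0/1 knapsack; check combinations near the capacity.
- grapes+pears: weight 4+4=8, value 44+33=77
- cherries+grapes: weight 13+4=17, value 25+44=69
- plums+grapes: weight 14+4=18, value 21+44=65
- cherries+pears: weight 13+4=17, value 25+33=58
- plums+pears: weight 14+4=18, value 21+33=54
Best: $77.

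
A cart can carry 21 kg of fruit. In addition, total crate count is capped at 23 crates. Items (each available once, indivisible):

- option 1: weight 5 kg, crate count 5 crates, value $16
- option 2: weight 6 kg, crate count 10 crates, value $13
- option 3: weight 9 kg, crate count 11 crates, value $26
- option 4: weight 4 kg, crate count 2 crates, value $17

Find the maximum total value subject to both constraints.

Feasible sets respecting both limits:
- option 1+option 3+option 4: weight 18, crate count 18, value 59
- option 2+option 3+option 4: weight 19, crate count 23, value 56
- option 1+option 2+option 4: weight 15, crate count 17, value 46
Best: $59.

$59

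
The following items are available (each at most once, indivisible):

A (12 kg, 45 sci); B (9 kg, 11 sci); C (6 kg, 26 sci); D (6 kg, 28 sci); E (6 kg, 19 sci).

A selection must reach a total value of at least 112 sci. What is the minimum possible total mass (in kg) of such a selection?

Subsets with value ≥ 112, sorted by total mass:
- A+C+D+E: mass 30, value 118
- A+B+C+D+E: mass 39, value 129
Minimum mass: 30 kg.

30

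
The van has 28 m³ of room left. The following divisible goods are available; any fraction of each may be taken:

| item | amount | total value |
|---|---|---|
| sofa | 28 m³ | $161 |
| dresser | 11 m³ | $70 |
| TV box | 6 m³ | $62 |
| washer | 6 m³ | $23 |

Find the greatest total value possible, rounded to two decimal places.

Take in order of value per unit:
- TV box (62/6 per unit): all 6 → value 62, running total 62.00
- dresser (70/11 per unit): all 11 → value 70, running total 132.00
- sofa (161/28 per unit): 11 of 28 → value 11×161/28 = 63.2500, running total 195.25
Total 195.25.

195.25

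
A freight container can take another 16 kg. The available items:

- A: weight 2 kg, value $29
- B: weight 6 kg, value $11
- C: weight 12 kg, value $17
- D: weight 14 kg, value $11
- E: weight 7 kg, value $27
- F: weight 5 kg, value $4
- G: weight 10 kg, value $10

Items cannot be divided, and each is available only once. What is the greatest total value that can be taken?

Check high-value combinations within 16 kg:
- A+B+E: weight 2+6+7=15, value 29+11+27=67
- A+E+F: weight 2+7+5=14, value 29+27+4=60
- A+E: weight 2+7=9, value 29+27=56
- A+C: weight 2+12=14, value 29+17=46
Best: $67.

$67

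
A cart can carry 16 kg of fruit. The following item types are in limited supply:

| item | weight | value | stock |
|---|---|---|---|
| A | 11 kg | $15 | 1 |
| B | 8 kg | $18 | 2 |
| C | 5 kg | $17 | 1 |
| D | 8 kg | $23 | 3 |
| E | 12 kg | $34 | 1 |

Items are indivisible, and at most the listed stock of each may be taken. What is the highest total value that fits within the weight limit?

Top feasible selections:
- 2×D: weight 16, value 46
- 1×B + 1×D: weight 16, value 41
- 1×C + 1×D: weight 13, value 40
Best: $46.

$46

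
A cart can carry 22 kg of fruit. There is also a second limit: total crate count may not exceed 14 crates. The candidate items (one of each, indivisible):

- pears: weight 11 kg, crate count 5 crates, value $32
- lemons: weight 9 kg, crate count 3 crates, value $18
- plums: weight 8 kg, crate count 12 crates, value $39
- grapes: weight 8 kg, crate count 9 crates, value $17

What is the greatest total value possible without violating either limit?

$50

Feasible sets respecting both limits:
- pears+lemons: weight 20, crate count 8, value 50
- pears+grapes: weight 19, crate count 14, value 49
- plums: weight 8, crate count 12, value 39
Best: $50.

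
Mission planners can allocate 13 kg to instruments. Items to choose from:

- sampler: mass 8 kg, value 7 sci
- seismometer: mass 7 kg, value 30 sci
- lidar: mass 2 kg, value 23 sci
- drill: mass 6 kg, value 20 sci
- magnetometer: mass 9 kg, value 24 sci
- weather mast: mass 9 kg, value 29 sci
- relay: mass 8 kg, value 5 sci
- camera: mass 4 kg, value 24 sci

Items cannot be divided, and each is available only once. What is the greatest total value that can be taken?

77 sci

Check high-value combinations within 13 kg:
- seismometer+lidar+camera: mass 7+2+4=13, value 30+23+24=77
- lidar+drill+camera: mass 2+6+4=12, value 23+20+24=67
- seismometer+camera: mass 7+4=11, value 30+24=54
- seismometer+lidar: mass 7+2=9, value 30+23=53
- weather mast+camera: mass 9+4=13, value 29+24=53
Best: 77 sci.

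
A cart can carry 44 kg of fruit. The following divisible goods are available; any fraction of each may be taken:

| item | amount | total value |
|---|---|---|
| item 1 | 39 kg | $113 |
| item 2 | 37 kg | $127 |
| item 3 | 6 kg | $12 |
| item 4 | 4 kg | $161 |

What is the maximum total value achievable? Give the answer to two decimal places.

296.69

Take in order of value per unit:
- item 4 (161/4 per unit): all 4 → value 161, running total 161.00
- item 2 (127/37 per unit): all 37 → value 127, running total 288.00
- item 1 (113/39 per unit): 3 of 39 → value 3×113/39 = 8.6923, running total 296.69
Total 296.69.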